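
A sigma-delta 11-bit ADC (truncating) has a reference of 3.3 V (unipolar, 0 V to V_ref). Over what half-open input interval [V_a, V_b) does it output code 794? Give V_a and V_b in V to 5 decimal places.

LSB = 3.3/2^11 = 1.611 mV.
V_a = V_low + 794·LSB = 1.27939 V; V_b = V_low + 795·LSB = 1.28101 V.

[1.27939 V, 1.28101 V)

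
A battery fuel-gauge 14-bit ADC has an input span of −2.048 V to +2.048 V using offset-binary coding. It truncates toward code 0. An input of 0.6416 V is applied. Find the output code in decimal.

With 16384 levels over 4.096 V, one step is 250.00 µV.
(0.6416 − (−2.048)) / 0.00025 = 10758.400 LSBs.
So the output code is 10758.

code 10758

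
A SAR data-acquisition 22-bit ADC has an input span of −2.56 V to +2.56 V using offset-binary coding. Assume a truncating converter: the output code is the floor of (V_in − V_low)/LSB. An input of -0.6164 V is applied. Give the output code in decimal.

Full-scale span = 5.12 V; LSB = 5.12/2^22 = 1.22 µV.
(-0.6164 − (−2.56)) / 1.2207e-06 = 1592197.120 LSBs.
⌊·⌋(1592197.120) = 1592197.

code 1592197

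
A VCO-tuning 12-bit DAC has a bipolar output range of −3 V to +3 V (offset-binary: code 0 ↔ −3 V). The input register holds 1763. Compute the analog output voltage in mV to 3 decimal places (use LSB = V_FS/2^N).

LSB = 6 V / 2^12 = 1.465 mV.
V_out = (−3) + 1763 × 0.00146484 V = -0.41748 V.
= -417.480 mV.

-417.480 mV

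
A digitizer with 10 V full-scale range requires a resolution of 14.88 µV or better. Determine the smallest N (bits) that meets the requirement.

Number of steps required ≥ 10 V / 14.88 µV = 672043.01.
Need 2^N ≥ 672043.01; 2^19 = 524288, 2^20 = 1048576.
Minimum N = 20.

20 bits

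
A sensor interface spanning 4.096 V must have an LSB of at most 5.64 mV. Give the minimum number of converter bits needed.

Number of steps required ≥ 4.096 V / 5.64 mV = 726.24.
Need 2^N ≥ 726.24; 2^9 = 512, 2^10 = 1024.
Minimum N = 10.

10 bits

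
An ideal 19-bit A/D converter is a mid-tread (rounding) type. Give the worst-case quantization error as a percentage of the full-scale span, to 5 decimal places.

Rounding → worst-case error = ½ LSB = V_FS/2^20, so 100/1048576 = 9.53674e-05 % of full scale.

0.00010 %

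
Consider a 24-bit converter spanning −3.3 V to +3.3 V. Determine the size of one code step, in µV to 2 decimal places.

0.39 µV

Full-scale span = 6.6 V.
LSB = 6.6 / 2^24 = 6.6 / 16777216 = 3.93391e-07 V = 0.39 µV.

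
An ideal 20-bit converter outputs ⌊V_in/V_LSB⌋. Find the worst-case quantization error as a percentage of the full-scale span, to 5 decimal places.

Truncating → worst-case error = 1 LSB = V_FS/2^20, so 100/1048576 = 9.53674e-05 % of full scale.

0.00010 %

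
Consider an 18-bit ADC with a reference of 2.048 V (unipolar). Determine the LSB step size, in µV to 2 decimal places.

7.81 µV

Full-scale span = 2.048 V.
LSB = 2.048 / 2^18 = 2.048 / 262144 = 7.8125e-06 V = 7.81 µV.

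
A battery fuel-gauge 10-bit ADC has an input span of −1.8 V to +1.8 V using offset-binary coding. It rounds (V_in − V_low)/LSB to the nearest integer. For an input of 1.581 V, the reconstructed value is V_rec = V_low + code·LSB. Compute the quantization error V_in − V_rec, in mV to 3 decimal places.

-1.031 mV

Step size: 3.6 V ÷ 2^10 = 3.516 mV.
(1.581 − (−1.8))/0.00351563 = 961.7067; round gives code 962.
V_rec = (−1.8) + 962·0.00351563 = 1.5820312 V.
V_in − V_rec = -0.00103125 V = -1.031 mV.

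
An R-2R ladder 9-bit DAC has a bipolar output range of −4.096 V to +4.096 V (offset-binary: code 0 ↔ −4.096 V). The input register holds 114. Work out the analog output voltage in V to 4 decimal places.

LSB = 8.192 V / 2^9 = 16.000 mV.
V_out = (−4.096) + 114 × 0.016 V = -2.272 V.

-2.2720 V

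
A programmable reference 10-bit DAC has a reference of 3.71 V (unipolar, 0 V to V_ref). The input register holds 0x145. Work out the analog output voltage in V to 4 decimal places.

1.1775 V

LSB = 3.71 V / 2^10 = 3.623 mV.
Code 0x145 = 325 decimal.
V_out = 0 + 325 × 0.00362305 V = 1.17749 V.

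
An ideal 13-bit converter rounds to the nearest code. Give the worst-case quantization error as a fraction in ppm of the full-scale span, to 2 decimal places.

Rounding → worst-case error = ½ LSB = V_FS/2^14, so 1e+06/16384 = 61.0352 ppm of full scale.

61.04 ppm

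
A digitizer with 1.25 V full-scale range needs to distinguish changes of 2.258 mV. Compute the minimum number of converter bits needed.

10 bits

Number of steps required ≥ 1.25 V / 2.258 mV = 553.59.
Need 2^N ≥ 553.59; 2^9 = 512, 2^10 = 1024.
Minimum N = 10.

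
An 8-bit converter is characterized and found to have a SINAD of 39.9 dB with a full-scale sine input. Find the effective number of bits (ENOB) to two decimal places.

ENOB = (SINAD − 1.76) / 6.02 = (39.9 − 1.76)/6.02 = 6.336.

6.34 bits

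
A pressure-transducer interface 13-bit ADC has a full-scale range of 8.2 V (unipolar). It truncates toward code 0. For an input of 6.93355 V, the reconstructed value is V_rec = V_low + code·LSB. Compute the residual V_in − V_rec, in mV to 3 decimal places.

0.786 mV

LSB = 8.2/2^13 = 1.001 mV.
(V_in − V_low)/LSB = (6.93355 − 0)/0.00100098 = 6926.7856 → code 6926 (floor).
Code 6926 maps back to 0 + 6926×0.00100098 V = 6.9327637 V.
Error = 6.93355 − 6.9327637 = 0.000786328 V = 0.786 mV.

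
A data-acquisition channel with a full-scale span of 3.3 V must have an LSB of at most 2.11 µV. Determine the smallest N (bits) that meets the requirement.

21 bits

Number of steps required ≥ 3.3 V / 2.11 µV = 1563981.04.
Need 2^N ≥ 1563981.04; 2^20 = 1048576, 2^21 = 2097152.
Minimum N = 21.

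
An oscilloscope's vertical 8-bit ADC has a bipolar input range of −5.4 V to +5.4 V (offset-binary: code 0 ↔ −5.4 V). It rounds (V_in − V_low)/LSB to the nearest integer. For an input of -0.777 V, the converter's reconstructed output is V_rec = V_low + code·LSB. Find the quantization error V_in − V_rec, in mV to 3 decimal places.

LSB = 10.8/2^8 = 42.188 mV.
(-0.777 − (−5.4))/0.0421875 = 109.5822; round gives code 110.
Code 110 maps back to (−5.4) + 110×0.0421875 V = -0.759375 V.
Difference: -0.017625 V → -17.625 mV.

-17.625 mV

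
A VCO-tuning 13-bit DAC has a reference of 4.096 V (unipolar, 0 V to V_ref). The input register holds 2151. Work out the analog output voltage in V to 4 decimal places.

LSB = 4.096 V / 2^13 = 0.500 mV.
V_out = 0 + 2151 × 0.0005 V = 1.0755 V.

1.0755 V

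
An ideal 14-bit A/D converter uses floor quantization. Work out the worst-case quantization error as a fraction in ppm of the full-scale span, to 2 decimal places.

Truncating → worst-case error = 1 LSB = V_FS/2^14, so 1e+06/16384 = 61.0352 ppm of full scale.

61.04 ppm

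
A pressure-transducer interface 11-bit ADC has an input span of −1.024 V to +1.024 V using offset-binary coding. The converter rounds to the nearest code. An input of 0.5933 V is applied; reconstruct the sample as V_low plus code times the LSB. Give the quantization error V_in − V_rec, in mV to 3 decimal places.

One LSB is 2.048 V / 2048 = 1.000 mV.
(V_in − V_low)/LSB = (0.5933 − (−1.024))/0.001 = 1617.3000 → code 1617 (round).
Reconstructed: 0.593 V.
Difference: 0.0003 V → 0.300 mV.

0.300 mV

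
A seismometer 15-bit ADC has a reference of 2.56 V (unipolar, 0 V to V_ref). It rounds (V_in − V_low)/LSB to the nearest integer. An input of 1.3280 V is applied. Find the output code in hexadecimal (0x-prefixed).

code 0x4266 (decimal 16998)

LSB = 2.56 V / 32768 = 78.12 µV.
(V_in − V_low)/LSB = (1.3280 − 0) / 7.8125e-05 = 16998.400.
So the output code is 16998.
In hexadecimal (0x-prefixed): 0x4266.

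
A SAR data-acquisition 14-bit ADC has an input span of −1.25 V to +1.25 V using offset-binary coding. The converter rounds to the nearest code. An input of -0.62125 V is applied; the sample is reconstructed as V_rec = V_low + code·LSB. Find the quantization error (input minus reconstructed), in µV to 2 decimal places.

Step size: 2.5 V ÷ 2^14 = 152.59 µV.
Scaled input = 4120.5760 LSBs, so code = 4121.
Code 4121 maps back to (−1.25) + 4121×0.000152588 V = -0.6211853 V.
Error = -0.62125 − (−0.6211853) = -6.46973e-05 V = -64.70 µV.

-64.70 µV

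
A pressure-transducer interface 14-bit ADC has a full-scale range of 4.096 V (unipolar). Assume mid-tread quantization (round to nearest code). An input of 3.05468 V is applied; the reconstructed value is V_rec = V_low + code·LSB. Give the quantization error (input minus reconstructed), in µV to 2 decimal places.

-70.00 µV

One LSB is 4.096 V / 16384 = 250.00 µV.
(3.05468 − 0)/0.00025 = 12218.7200; round gives code 12219.
Reconstructed: 3.05475 V.
V_in − V_rec = -7e-05 V = -70.00 µV.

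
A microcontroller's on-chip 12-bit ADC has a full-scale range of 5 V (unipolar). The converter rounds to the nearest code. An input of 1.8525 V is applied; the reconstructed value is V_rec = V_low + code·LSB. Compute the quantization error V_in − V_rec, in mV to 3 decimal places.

-0.527 mV

Step size: 5 V ÷ 2^12 = 1.221 mV.
Scaled input = 1517.5680 LSBs, so code = 1518.
V_rec = 0 + 1518·0.0012207 = 1.8530273 V.
Error = 1.8525 − 1.8530273 = -0.000527344 V = -0.527 mV.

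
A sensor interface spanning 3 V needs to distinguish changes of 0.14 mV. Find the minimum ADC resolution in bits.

15 bits

Number of steps required ≥ 3 V / 0.14 mV = 21428.57.
Need 2^N ≥ 21428.57; 2^14 = 16384, 2^15 = 32768.
Minimum N = 15.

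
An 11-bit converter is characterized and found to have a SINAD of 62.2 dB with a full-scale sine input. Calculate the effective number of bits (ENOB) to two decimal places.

ENOB = (SINAD − 1.76) / 6.02 = (62.2 − 1.76)/6.02 = 10.040.

10.04 bits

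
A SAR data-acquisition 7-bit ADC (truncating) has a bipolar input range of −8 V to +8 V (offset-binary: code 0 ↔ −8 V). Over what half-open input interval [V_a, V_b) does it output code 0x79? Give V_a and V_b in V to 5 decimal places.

LSB = 16/2^7 = 125.000 mV.
Code 0x79 = 121 decimal.
V_a = V_low + 121·LSB = 7.125 V; V_b = V_low + 122·LSB = 7.25 V.

[7.12500 V, 7.25000 V)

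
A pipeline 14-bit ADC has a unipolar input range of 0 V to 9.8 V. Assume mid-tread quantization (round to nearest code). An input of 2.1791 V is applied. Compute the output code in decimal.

Full-scale span = 9.8 V; LSB = 9.8/2^14 = 0.598 mV.
Input sits at 3643.099 steps above V_low.
So the output code is 3643.

code 3643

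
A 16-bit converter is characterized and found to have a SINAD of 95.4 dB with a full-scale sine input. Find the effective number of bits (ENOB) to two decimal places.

ENOB = (SINAD − 1.76) / 6.02 = (95.4 − 1.76)/6.02 = 15.555.

15.55 bits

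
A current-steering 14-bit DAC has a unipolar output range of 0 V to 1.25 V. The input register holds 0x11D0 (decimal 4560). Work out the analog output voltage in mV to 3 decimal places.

LSB = 1.25 V / 2^14 = 76.29 µV.
Code 0x11D0 = 4560 decimal.
V_out = 0 + 4560 × 7.62939e-05 V = 0.3479 V.
= 347.900 mV.

347.900 mV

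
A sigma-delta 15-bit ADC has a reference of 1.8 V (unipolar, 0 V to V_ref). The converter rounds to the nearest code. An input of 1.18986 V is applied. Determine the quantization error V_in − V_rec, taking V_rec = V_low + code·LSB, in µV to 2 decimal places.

One LSB is 1.8 V / 32768 = 54.93 µV.
(V_in − V_low)/LSB = (1.18986 − 0)/5.49316e-05 = 21660.7403 → code 21661 (round).
Reconstructed: 1.1898743 V.
V_in − V_rec = -1.42676e-05 V = -14.27 µV.

-14.27 µV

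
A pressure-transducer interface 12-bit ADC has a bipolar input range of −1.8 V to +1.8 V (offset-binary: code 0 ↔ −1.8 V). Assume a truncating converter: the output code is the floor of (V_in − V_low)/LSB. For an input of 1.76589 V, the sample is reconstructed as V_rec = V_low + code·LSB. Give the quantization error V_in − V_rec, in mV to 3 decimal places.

0.167 mV

One LSB is 3.6 V / 4096 = 0.879 mV.
(V_in − V_low)/LSB = (1.76589 − (−1.8))/0.000878906 = 4057.1904 → code 4057 (floor).
V_rec = (−1.8) + 4057·0.000878906 = 1.7657227 V.
Error = 1.76589 − 1.7657227 = 0.000167344 V = 0.167 mV.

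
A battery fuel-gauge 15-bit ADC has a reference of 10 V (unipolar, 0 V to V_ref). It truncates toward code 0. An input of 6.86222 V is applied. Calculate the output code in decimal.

code 22486

LSB = 10 V / 32768 = 305.18 µV.
(V_in − V_low)/LSB = (6.86222 − 0) / 0.000305176 = 22486.122.
⌊·⌋(22486.122) = 22486.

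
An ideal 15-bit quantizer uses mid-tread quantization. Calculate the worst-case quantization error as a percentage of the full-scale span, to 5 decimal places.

0.00153 %

Rounding → worst-case error = ½ LSB = V_FS/2^16, so 100/65536 = 0.00152588 % of full scale.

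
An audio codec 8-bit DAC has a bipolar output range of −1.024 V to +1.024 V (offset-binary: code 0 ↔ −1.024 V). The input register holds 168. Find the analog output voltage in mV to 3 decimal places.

320.000 mV

LSB = 2.048 V / 2^8 = 8.000 mV.
V_out = (−1.024) + 168 × 0.008 V = 0.32 V.
= 320.000 mV.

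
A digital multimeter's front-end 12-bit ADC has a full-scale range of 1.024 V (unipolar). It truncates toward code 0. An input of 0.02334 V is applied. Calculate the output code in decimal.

LSB = 1.024 V / 4096 = 250.00 µV.
(0.02334 − 0) / 0.00025 = 93.360 LSBs.
Floor → code 93.

code 93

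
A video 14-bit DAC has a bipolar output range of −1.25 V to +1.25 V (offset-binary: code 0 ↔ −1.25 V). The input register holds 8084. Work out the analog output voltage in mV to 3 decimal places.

LSB = 2.5 V / 2^14 = 152.59 µV.
V_out = (−1.25) + 8084 × 0.000152588 V = -0.0164795 V.
= -16.479 mV.

-16.479 mV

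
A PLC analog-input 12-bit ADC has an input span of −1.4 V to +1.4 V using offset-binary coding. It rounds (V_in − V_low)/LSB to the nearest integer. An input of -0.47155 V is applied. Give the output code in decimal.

LSB = 2.8 V / 4096 = 0.684 mV.
Input sits at 1358.190 steps above V_low.
Round → code 1358.

code 1358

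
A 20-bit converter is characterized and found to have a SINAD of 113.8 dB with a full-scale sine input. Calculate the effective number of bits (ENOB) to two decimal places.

ENOB = (SINAD − 1.76) / 6.02 = (113.8 − 1.76)/6.02 = 18.611.

18.61 bits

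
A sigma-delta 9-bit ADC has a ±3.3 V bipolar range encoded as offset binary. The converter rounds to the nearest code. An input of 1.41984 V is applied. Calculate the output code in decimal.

code 366

LSB = 6.6 V / 512 = 12.891 mV.
(1.41984 − (−3.3)) / 0.0128906 = 366.145 LSBs.
Round → code 366.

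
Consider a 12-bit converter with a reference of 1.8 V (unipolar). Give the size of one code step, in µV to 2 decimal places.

439.45 µV

Full-scale span = 1.8 V.
LSB = 1.8 / 2^12 = 1.8 / 4096 = 0.000439453 V = 439.45 µV.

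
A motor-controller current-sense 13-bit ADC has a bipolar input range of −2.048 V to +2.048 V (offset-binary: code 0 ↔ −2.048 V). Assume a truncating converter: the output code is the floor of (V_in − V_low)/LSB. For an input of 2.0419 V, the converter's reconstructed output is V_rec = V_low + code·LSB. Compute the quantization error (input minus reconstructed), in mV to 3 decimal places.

Step size: 4.096 V ÷ 2^13 = 0.500 mV.
Scaled input = 8179.8000 LSBs, so code = 8179.
Code 8179 maps back to (−2.048) + 8179×0.0005 V = 2.0415 V.
Error = 2.0419 − 2.0415 = 0.0004 V = 0.400 mV.

0.400 mV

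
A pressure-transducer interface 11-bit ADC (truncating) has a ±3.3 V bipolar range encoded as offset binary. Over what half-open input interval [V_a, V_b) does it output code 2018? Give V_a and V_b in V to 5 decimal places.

LSB = 6.6/2^11 = 3.223 mV.
V_a = V_low + 2018·LSB = 3.20332 V; V_b = V_low + 2019·LSB = 3.20654 V.

[3.20332 V, 3.20654 V)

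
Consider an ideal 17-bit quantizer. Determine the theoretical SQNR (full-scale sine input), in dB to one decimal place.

SNR ≈ 6.02·N + 1.76 dB = 6.02·17 + 1.76 = 104.10 dB.

104.1 dB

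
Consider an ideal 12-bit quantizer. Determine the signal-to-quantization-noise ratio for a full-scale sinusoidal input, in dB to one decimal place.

74.0 dB

SNR ≈ 6.02·N + 1.76 dB = 6.02·12 + 1.76 = 74.00 dB.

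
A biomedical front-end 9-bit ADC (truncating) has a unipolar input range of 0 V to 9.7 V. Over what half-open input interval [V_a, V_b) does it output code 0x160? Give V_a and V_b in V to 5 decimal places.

[6.66875 V, 6.68770 V)

LSB = 9.7/2^9 = 18.945 mV.
Code 0x160 = 352 decimal.
V_a = V_low + 352·LSB = 6.66875 V; V_b = V_low + 353·LSB = 6.6877 V.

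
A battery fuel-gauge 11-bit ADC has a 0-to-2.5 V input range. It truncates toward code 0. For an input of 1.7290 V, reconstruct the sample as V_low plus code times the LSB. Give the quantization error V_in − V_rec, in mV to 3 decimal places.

0.484 mV

Step size: 2.5 V ÷ 2^11 = 1.221 mV.
(1.7290 − 0)/0.0012207 = 1416.3968; ⌊·⌋ gives code 1416.
Code 1416 maps back to 0 + 1416×0.0012207 V = 1.7285156 V.
Difference: 0.000484375 V → 0.484 mV.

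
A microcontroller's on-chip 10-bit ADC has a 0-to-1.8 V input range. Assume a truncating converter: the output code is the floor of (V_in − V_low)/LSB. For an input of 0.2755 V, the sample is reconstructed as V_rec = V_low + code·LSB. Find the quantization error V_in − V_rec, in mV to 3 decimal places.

LSB = 1.8/2^10 = 1.758 mV.
Scaled input = 156.7289 LSBs, so code = 156.
Reconstructed: 0.27421875 V.
V_in − V_rec = 0.00128125 V = 1.281 mV.

1.281 mV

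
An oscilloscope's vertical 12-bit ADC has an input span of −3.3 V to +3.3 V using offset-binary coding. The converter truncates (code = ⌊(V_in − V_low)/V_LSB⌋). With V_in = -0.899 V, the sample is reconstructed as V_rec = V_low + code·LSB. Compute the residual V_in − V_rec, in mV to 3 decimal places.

0.121 mV

One LSB is 6.6 V / 4096 = 1.611 mV.
Scaled input = 1490.0752 LSBs, so code = 1490.
V_rec = (−3.3) + 1490·0.00161133 = -0.89912109 V.
Error = -0.899 − (−0.89912109) = 0.000121094 V = 0.121 mV.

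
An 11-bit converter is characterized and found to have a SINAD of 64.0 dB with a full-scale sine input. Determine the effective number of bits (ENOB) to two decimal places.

10.34 bits

ENOB = (SINAD − 1.76) / 6.02 = (64.0 − 1.76)/6.02 = 10.339.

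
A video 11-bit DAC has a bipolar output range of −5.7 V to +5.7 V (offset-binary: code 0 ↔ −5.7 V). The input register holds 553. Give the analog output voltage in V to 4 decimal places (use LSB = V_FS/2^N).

LSB = 11.4 V / 2^11 = 5.566 mV.
V_out = (−5.7) + 553 × 0.00556641 V = -2.62178 V.

-2.6218 V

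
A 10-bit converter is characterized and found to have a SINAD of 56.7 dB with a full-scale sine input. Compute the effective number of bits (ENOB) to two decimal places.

9.13 bits

ENOB = (SINAD − 1.76) / 6.02 = (56.7 − 1.76)/6.02 = 9.126.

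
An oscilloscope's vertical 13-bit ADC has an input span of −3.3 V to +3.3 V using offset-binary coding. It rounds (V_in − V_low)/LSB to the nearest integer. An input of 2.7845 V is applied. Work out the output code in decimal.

code 7552

With 8192 levels over 6.6 V, one step is 0.806 mV.
(2.7845 − (−3.3)) / 0.000805664 = 7552.155 LSBs.
So the output code is 7552.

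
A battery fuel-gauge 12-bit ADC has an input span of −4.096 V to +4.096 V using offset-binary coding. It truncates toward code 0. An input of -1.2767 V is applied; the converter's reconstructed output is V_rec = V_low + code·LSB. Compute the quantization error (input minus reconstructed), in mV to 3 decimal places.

1.300 mV

Step size: 8.192 V ÷ 2^12 = 2.000 mV.
Scaled input = 1409.6500 LSBs, so code = 1409.
Code 1409 maps back to (−4.096) + 1409×0.002 V = -1.278 V.
Difference: 0.0013 V → 1.300 mV.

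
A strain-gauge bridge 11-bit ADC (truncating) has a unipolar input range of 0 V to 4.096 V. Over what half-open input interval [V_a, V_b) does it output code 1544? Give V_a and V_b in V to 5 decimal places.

LSB = 4.096/2^11 = 2.000 mV.
V_a = V_low + 1544·LSB = 3.088 V; V_b = V_low + 1545·LSB = 3.09 V.

[3.08800 V, 3.09000 V)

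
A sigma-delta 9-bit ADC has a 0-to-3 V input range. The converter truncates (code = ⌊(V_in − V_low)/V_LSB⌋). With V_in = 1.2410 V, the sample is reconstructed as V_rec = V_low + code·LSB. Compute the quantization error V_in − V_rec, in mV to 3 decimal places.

4.672 mV

LSB = 3/2^9 = 5.859 mV.
(1.2410 − 0)/0.00585938 = 211.7973; ⌊·⌋ gives code 211.
V_rec = 0 + 211·0.00585938 = 1.2363281 V.
V_in − V_rec = 0.00467187 V = 4.672 mV.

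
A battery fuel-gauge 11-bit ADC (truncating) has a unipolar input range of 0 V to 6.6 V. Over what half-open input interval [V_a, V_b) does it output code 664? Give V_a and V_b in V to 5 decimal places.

[2.13984 V, 2.14307 V)

LSB = 6.6/2^11 = 3.223 mV.
V_a = V_low + 664·LSB = 2.13984 V; V_b = V_low + 665·LSB = 2.14307 V.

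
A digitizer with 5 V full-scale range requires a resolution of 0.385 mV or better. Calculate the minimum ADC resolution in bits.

Number of steps required ≥ 5 V / 0.385 mV = 12987.01.
Need 2^N ≥ 12987.01; 2^13 = 8192, 2^14 = 16384.
Minimum N = 14.

14 bits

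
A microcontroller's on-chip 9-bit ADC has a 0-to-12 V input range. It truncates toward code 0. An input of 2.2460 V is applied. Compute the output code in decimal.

code 95

With 512 levels over 12 V, one step is 23.438 mV.
Input sits at 95.829 steps above V_low.
Floor → code 95.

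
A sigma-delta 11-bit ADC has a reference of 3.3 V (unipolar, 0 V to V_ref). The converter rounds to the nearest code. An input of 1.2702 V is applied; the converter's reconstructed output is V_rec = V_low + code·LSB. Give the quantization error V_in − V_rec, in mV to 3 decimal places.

0.473 mV

One LSB is 3.3 V / 2048 = 1.611 mV.
(1.2702 − 0)/0.00161133 = 788.2938; round gives code 788.
V_rec = 0 + 788·0.00161133 = 1.2697266 V.
V_in − V_rec = 0.000473438 V = 0.473 mV.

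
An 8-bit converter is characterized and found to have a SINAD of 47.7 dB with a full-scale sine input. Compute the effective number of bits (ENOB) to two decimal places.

7.63 bits

ENOB = (SINAD − 1.76) / 6.02 = (47.7 − 1.76)/6.02 = 7.631.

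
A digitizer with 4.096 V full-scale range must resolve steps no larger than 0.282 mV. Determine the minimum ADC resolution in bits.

14 bits

Number of steps required ≥ 4.096 V / 0.282 mV = 14524.82.
Need 2^N ≥ 14524.82; 2^13 = 8192, 2^14 = 16384.
Minimum N = 14.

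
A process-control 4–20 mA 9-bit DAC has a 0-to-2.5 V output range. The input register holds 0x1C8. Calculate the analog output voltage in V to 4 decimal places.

2.2266 V

LSB = 2.5 V / 2^9 = 4.883 mV.
Code 0x1C8 = 456 decimal.
V_out = 0 + 456 × 0.00488281 V = 2.22656 V.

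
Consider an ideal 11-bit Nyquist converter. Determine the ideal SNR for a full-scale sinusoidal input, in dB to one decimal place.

SNR ≈ 6.02·N + 1.76 dB = 6.02·11 + 1.76 = 67.98 dB.

68.0 dB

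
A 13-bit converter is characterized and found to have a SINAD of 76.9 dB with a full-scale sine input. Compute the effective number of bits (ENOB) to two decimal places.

12.48 bits

ENOB = (SINAD − 1.76) / 6.02 = (76.9 − 1.76)/6.02 = 12.482.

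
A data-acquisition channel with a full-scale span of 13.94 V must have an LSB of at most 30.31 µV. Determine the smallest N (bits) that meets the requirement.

19 bits

Number of steps required ≥ 13.94 V / 30.31 µV = 459914.22.
Need 2^N ≥ 459914.22; 2^18 = 262144, 2^19 = 524288.
Minimum N = 19.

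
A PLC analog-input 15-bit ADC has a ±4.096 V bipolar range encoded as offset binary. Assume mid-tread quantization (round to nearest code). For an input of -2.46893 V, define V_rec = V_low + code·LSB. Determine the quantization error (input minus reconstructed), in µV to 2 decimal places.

70.00 µV

One LSB is 8.192 V / 32768 = 250.00 µV.
(-2.46893 − (−4.096))/0.00025 = 6508.2800; round gives code 6508.
Reconstructed: -2.469 V.
Difference: 7e-05 V → 70.00 µV.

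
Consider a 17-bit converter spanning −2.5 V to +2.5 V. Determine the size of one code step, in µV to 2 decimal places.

38.15 µV

Full-scale span = 5 V.
LSB = 5 / 2^17 = 5 / 131072 = 3.8147e-05 V = 38.15 µV.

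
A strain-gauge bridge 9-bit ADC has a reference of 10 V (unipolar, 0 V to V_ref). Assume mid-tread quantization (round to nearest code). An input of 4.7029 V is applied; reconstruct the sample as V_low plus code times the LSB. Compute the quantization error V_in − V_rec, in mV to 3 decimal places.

One LSB is 10 V / 512 = 19.531 mV.
Scaled input = 240.7885 LSBs, so code = 241.
Reconstructed: 4.7070312 V.
Difference: -0.00413125 V → -4.131 mV.

-4.131 mV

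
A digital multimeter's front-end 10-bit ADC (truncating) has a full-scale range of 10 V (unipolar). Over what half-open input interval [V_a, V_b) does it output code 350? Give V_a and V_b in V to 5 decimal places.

[3.41797 V, 3.42773 V)

LSB = 10/2^10 = 9.766 mV.
V_a = V_low + 350·LSB = 3.41797 V; V_b = V_low + 351·LSB = 3.42773 V.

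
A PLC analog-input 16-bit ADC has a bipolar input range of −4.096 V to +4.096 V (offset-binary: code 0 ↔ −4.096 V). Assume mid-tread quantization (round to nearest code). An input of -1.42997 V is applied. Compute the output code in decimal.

With 65536 levels over 8.192 V, one step is 125.00 µV.
(V_in − V_low)/LSB = (-1.42997 − (−4.096)) / 0.000125 = 21328.240.
So the output code is 21328.

code 21328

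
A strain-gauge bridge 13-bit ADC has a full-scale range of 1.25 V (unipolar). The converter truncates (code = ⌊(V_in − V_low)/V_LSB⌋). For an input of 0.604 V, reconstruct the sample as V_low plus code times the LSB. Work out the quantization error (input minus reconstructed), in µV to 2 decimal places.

Step size: 1.25 V ÷ 2^13 = 152.59 µV.
(0.604 − 0)/0.000152588 = 3958.3744; ⌊·⌋ gives code 3958.
Code 3958 maps back to 0 + 3958×0.000152588 V = 0.60394287 V.
V_in − V_rec = 5.71289e-05 V = 57.13 µV.

57.13 µV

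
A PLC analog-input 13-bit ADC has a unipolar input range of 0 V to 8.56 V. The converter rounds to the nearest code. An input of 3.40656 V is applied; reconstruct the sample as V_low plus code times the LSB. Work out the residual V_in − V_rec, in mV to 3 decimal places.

0.115 mV

Step size: 8.56 V ÷ 2^13 = 1.045 mV.
(V_in − V_low)/LSB = (3.40656 − 0)/0.00104492 = 3260.1098 → code 3260 (round).
Reconstructed: 3.4064453 V.
Difference: 0.000114688 V → 0.115 mV.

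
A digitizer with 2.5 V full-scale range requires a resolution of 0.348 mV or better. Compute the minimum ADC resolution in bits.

13 bits

Number of steps required ≥ 2.5 V / 0.348 mV = 7183.91.
Need 2^N ≥ 7183.91; 2^12 = 4096, 2^13 = 8192.
Minimum N = 13.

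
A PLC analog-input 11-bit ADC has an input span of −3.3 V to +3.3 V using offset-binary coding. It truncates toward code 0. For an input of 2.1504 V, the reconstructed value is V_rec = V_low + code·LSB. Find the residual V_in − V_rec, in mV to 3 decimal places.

0.888 mV

LSB = 6.6/2^11 = 3.223 mV.
(V_in − V_low)/LSB = (2.1504 − (−3.3))/0.00322266 = 1691.2756 → code 1691 (floor).
Reconstructed: 2.1495117 V.
Difference: 0.000888281 V → 0.888 mV.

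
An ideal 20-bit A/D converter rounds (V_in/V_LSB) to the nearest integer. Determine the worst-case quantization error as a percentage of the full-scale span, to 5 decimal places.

Rounding → worst-case error = ½ LSB = V_FS/2^21, so 100/2097152 = 4.76837e-05 % of full scale.

0.00005 %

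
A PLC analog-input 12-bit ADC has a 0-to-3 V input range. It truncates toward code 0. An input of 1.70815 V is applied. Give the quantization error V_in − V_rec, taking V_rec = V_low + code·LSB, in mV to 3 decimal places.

0.142 mV

One LSB is 3 V / 4096 = 0.732 mV.
(1.70815 − 0)/0.000732422 = 2332.1941; ⌊·⌋ gives code 2332.
Code 2332 maps back to 0 + 2332×0.000732422 V = 1.7080078 V.
Error = 1.70815 − 1.7080078 = 0.000142188 V = 0.142 mV.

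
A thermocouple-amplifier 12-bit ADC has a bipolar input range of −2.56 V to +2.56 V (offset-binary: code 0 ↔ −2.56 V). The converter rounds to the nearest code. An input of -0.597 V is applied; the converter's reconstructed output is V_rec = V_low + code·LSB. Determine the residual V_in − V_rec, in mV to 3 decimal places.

0.500 mV

Step size: 5.12 V ÷ 2^12 = 1.250 mV.
(V_in − V_low)/LSB = (-0.597 − (−2.56))/0.00125 = 1570.4000 → code 1570 (round).
Reconstructed: -0.5975 V.
Error = -0.597 − (−0.5975) = 0.0005 V = 0.500 mV.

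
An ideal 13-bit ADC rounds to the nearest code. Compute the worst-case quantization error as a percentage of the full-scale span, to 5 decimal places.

Rounding → worst-case error = ½ LSB = V_FS/2^14, so 100/16384 = 0.00610352 % of full scale.

0.00610 %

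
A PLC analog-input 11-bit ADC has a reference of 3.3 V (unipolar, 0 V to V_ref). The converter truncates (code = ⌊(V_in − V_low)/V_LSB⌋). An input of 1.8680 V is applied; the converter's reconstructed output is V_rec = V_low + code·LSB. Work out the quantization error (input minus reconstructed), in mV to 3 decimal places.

0.471 mV

LSB = 3.3/2^11 = 1.611 mV.
(1.8680 − 0)/0.00161133 = 1159.2921; ⌊·⌋ gives code 1159.
Code 1159 maps back to 0 + 1159×0.00161133 V = 1.8675293 V.
V_in − V_rec = 0.000470703 V = 0.471 mV.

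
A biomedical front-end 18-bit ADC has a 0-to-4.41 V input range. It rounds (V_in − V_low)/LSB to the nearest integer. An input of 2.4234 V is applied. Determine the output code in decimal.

code 144054

Full-scale span = 4.41 V; LSB = 4.41/2^18 = 16.82 µV.
(2.4234 − 0) / 1.68228e-05 = 144054.370 LSBs.
round(144054.370) = 144054.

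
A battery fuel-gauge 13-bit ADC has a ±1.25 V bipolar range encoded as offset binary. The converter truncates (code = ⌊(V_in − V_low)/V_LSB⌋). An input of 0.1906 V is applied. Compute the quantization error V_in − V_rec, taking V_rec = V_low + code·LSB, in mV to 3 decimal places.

0.170 mV

Step size: 2.5 V ÷ 2^13 = 305.18 µV.
Scaled input = 4720.5581 LSBs, so code = 4720.
Reconstructed: 0.19042969 V.
Error = 0.1906 − 0.19042969 = 0.000170312 V = 0.170 mV.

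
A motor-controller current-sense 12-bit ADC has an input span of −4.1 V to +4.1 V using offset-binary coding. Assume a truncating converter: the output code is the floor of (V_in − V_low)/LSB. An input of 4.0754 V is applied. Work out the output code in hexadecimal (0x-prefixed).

With 4096 levels over 8.2 V, one step is 2.002 mV.
Input sits at 4083.712 steps above V_low.
So the output code is 4083.
In hexadecimal (0x-prefixed): 0xFF3.

code 0xFF3 (decimal 4083)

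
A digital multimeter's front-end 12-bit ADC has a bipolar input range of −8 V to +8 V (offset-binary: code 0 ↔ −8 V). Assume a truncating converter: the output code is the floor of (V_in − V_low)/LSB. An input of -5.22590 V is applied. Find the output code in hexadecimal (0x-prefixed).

code 0x2C6 (decimal 710)

Full-scale span = 16 V; LSB = 16/2^12 = 3.906 mV.
Input sits at 710.170 steps above V_low.
⌊·⌋(710.170) = 710.
In hexadecimal (0x-prefixed): 0x2C6.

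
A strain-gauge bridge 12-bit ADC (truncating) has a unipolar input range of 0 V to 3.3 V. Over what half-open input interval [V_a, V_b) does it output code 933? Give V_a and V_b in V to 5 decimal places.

LSB = 3.3/2^12 = 0.806 mV.
V_a = V_low + 933·LSB = 0.751685 V; V_b = V_low + 934·LSB = 0.75249 V.

[0.75168 V, 0.75249 V)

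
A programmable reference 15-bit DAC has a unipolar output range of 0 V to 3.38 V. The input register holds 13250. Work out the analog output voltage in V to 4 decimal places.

1.3667 V

LSB = 3.38 V / 2^15 = 103.15 µV.
V_out = 0 + 13250 × 0.000103149 V = 1.36673 V.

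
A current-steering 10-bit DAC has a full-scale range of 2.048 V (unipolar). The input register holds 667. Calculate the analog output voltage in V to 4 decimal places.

1.3340 V

LSB = 2.048 V / 2^10 = 2.000 mV.
V_out = 0 + 667 × 0.002 V = 1.334 V.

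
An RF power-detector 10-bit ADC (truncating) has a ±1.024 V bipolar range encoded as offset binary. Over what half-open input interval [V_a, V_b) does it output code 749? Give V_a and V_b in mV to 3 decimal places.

LSB = 2.048/2^10 = 2.000 mV.
V_a = V_low + 749·LSB = 0.474 V; V_b = V_low + 750·LSB = 0.476 V.

[474.000 mV, 476.000 mV)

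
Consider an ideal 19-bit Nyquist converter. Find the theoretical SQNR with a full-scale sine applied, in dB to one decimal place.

116.1 dB

SNR ≈ 6.02·N + 1.76 dB = 6.02·19 + 1.76 = 116.14 dB.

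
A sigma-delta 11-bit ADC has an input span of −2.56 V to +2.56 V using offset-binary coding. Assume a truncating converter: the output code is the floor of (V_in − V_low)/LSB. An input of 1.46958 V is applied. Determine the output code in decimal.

code 1611

Full-scale span = 5.12 V; LSB = 5.12/2^11 = 2.500 mV.
(1.46958 − (−2.56)) / 0.0025 = 1611.832 LSBs.
Floor → code 1611.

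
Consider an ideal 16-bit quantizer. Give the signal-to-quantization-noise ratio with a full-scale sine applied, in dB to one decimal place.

SNR ≈ 6.02·N + 1.76 dB = 6.02·16 + 1.76 = 98.08 dB.

98.1 dB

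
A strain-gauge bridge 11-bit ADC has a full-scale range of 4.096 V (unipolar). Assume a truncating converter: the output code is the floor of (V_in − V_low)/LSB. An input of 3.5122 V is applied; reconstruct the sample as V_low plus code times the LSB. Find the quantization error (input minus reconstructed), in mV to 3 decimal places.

0.200 mV

Step size: 4.096 V ÷ 2^11 = 2.000 mV.
Scaled input = 1756.1000 LSBs, so code = 1756.
Code 1756 maps back to 0 + 1756×0.002 V = 3.512 V.
V_in − V_rec = 0.0002 V = 0.200 mV.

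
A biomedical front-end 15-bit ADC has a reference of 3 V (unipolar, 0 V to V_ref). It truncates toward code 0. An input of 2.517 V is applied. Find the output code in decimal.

code 27492

Full-scale span = 3 V; LSB = 3/2^15 = 91.55 µV.
(2.517 − 0) / 9.15527e-05 = 27492.352 LSBs.
⌊·⌋(27492.352) = 27492.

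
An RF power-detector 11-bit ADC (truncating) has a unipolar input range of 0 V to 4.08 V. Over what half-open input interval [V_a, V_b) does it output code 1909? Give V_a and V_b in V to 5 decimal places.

[3.80309 V, 3.80508 V)

LSB = 4.08/2^11 = 1.992 mV.
V_a = V_low + 1909·LSB = 3.80309 V; V_b = V_low + 1910·LSB = 3.80508 V.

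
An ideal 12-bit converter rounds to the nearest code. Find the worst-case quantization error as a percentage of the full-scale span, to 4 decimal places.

0.0122 %

Rounding → worst-case error = ½ LSB = V_FS/2^13, so 100/8192 = 0.012207 % of full scale.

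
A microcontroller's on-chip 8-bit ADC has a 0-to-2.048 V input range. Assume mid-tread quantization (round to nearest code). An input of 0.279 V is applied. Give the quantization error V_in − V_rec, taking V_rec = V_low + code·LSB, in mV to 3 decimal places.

LSB = 2.048/2^8 = 8.000 mV.
Scaled input = 34.8750 LSBs, so code = 35.
V_rec = 0 + 35·0.008 = 0.28 V.
Difference: -0.001 V → -1.000 mV.

-1.000 mV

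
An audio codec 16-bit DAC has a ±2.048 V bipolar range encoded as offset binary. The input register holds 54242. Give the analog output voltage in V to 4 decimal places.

LSB = 4.096 V / 2^16 = 62.50 µV.
V_out = (−2.048) + 54242 × 6.25e-05 V = 1.34213 V.

1.3421 V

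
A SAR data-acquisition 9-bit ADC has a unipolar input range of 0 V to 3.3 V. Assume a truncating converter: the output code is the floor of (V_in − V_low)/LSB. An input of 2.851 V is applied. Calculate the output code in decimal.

code 442

Full-scale span = 3.3 V; LSB = 3.3/2^9 = 6.445 mV.
(2.851 − 0) / 0.00644531 = 442.337 LSBs.
⌊·⌋(442.337) = 442.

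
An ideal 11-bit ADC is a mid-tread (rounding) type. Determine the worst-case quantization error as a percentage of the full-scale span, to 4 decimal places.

Rounding → worst-case error = ½ LSB = V_FS/2^12, so 100/4096 = 0.0244141 % of full scale.

0.0244 %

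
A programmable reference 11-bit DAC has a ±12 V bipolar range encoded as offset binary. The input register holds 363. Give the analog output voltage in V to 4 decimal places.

-7.7461 V

LSB = 24 V / 2^11 = 11.719 mV.
V_out = (−12) + 363 × 0.0117188 V = -7.74609 V.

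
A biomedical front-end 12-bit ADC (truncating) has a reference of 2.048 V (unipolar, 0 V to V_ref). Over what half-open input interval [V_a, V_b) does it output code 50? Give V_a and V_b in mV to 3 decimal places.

[25.000 mV, 25.500 mV)

LSB = 2.048/2^12 = 0.500 mV.
V_a = V_low + 50·LSB = 0.025 V; V_b = V_low + 51·LSB = 0.0255 V.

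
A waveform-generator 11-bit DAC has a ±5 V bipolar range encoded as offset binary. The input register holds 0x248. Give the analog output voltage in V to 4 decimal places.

LSB = 10 V / 2^11 = 4.883 mV.
Code 0x248 = 584 decimal.
V_out = (−5) + 584 × 0.00488281 V = -2.14844 V.

-2.1484 V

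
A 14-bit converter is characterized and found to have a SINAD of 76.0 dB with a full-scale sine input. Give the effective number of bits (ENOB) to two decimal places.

12.33 bits

ENOB = (SINAD − 1.76) / 6.02 = (76.0 − 1.76)/6.02 = 12.332.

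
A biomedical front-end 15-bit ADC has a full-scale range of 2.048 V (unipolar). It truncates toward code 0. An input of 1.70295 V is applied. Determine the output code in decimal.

With 32768 levels over 2.048 V, one step is 62.50 µV.
(V_in − V_low)/LSB = (1.70295 − 0) / 6.25e-05 = 27247.200.
Floor → code 27247.

code 27247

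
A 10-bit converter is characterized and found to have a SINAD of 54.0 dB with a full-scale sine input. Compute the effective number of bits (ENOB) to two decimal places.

8.68 bits

ENOB = (SINAD − 1.76) / 6.02 = (54.0 − 1.76)/6.02 = 8.678.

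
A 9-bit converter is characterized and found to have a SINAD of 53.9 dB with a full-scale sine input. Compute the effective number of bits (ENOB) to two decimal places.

ENOB = (SINAD − 1.76) / 6.02 = (53.9 − 1.76)/6.02 = 8.661.

8.66 bits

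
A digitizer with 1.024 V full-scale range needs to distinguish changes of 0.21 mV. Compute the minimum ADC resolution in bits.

Number of steps required ≥ 1.024 V / 0.21 mV = 4876.19.
Need 2^N ≥ 4876.19; 2^12 = 4096, 2^13 = 8192.
Minimum N = 13.

13 bits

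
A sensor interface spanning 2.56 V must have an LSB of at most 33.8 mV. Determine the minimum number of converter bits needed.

7 bits

Number of steps required ≥ 2.56 V / 33.8 mV = 75.74.
Need 2^N ≥ 75.74; 2^6 = 64, 2^7 = 128.
Minimum N = 7.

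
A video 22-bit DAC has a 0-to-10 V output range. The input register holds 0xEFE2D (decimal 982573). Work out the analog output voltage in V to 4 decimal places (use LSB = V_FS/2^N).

LSB = 10 V / 2^22 = 2.38 µV.
Code 0xEFE2D = 982573 decimal.
V_out = 0 + 982573 × 2.38419e-06 V = 2.34264 V.

2.3426 V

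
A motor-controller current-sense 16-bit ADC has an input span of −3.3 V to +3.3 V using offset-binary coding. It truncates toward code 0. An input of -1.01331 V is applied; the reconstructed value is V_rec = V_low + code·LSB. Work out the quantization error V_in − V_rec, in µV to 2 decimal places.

LSB = 6.6/2^16 = 100.71 µV.
(-1.01331 − (−3.3))/0.000100708 = 22706.1388; ⌊·⌋ gives code 22706.
Code 22706 maps back to (−3.3) + 22706×0.000100708 V = -1.013324 V.
Error = -1.01331 − (−1.013324) = 1.39746e-05 V = 13.97 µV.

13.97 µV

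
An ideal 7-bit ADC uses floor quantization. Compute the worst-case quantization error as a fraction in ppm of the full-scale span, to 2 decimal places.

7812.50 ppm

Truncating → worst-case error = 1 LSB = V_FS/2^7, so 1e+06/128 = 7812.5 ppm of full scale.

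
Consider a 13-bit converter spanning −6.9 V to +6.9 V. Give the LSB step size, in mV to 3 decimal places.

1.685 mV

Full-scale span = 13.8 V.
LSB = 13.8 / 2^13 = 13.8 / 8192 = 0.00168457 V = 1.685 mV.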